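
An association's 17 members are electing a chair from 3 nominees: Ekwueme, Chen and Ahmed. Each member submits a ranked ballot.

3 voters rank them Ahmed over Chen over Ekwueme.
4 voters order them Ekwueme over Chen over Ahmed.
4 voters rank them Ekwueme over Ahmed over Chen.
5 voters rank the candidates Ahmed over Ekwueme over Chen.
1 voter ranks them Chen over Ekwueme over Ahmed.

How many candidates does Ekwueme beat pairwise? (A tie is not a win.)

2

Ekwueme against each rival (17 voters):
Ekwueme vs Chen: 4+4+5 = 13 for Ekwueme, 4 for Chen — Ekwueme by 13–4.
Ekwueme–Ahmed: Ekwueme 9–8.
Ekwueme beats Chen, Ahmed — 2 pairwise wins.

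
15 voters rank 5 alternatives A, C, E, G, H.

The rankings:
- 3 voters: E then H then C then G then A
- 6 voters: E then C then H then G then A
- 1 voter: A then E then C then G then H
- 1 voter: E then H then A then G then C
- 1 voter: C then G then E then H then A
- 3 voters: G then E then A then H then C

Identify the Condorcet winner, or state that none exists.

E

Check each pair by majority over 15 ballots:
A vs C: 5 to 10, C.
A vs E: 1 for A, 14 for E — E by 14–1.
A vs G: A is ranked higher on 1+1 = 2 ballots, G on 13. G wins 13–2.
A vs H: A is ranked higher on 1+3 = 4 ballots, H on 11. H wins 11–4.
C vs E: 1 to 14, E.
C vs G: C preferred on 3+6+1+1 = 11 ballots; C wins 11–4.
C vs H: C is ranked higher on 6+1+1 = 8 ballots, H on 7. C wins 8–7.
E vs G: E preferred on 3+6+1+1 = 11 ballots; E wins 11–4.
E vs H: 3+6+1+1+1+3 = 15 for E, 0 for H — E by 15–0.
G vs H: 5 to 10, H.
E defeats every rival head-to-head and is the Condorcet winner.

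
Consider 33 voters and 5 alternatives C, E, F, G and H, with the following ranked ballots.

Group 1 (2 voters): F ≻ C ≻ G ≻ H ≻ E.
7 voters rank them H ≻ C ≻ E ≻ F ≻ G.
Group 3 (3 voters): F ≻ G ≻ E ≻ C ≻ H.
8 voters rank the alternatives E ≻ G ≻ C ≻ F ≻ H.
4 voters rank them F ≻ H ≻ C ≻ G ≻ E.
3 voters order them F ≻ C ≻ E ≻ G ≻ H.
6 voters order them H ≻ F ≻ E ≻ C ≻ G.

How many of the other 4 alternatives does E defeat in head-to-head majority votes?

E against each rival (33 voters):
E vs C: E preferred on 3+8+6 = 17 ballots; E wins 17–16.
E vs F: F wins 18–15.
E vs G: E, 24–9.
E vs H: H, 19–14.
E beats C, G; loses to F, H — 2 pairwise wins.

2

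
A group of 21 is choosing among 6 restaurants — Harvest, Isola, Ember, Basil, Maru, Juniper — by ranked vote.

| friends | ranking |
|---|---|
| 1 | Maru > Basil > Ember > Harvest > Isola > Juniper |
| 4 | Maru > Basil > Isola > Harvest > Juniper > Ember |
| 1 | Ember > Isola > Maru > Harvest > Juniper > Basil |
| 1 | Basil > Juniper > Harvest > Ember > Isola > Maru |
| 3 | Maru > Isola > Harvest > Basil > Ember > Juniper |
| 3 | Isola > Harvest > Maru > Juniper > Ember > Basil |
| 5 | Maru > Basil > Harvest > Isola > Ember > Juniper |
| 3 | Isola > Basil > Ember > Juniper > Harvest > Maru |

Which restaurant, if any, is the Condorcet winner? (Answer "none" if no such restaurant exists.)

Pairwise majorities:
Harvest vs Isola: Isola wins 14–7.
Harvest vs Ember: Harvest preferred on 4+1+3+3+5 = 16 ballots; Harvest wins 16–5.
Harvest vs Basil: Basil wins 14–7.
Harvest vs Maru: Maru wins 14–7.
Harvest vs Juniper: Harvest, 17–4.
Isola vs Ember: Isola wins 18–3.
Isola vs Basil: 1+3+3+3 = 10 for Isola, 11 for Basil — Basil by 11–10.
Isola vs Maru: Maru, 13–8.
Isola–Juniper: Isola 20–1.
Ember vs Basil: Basil wins 17–4.
Ember vs Maru: Maru, 16–5.
Ember vs Juniper: Ember wins 13–8.
Basil vs Maru: Maru wins 17–4.
Basil vs Juniper: Basil wins 17–4.
Maru vs Juniper: 1+4+1+3+3+5 = 17 for Maru, 4 for Juniper — Maru by 17–4.
Maru beats each of Harvest, Isola, Ember, Basil, Juniper — Maru is the Condorcet winner.

Maru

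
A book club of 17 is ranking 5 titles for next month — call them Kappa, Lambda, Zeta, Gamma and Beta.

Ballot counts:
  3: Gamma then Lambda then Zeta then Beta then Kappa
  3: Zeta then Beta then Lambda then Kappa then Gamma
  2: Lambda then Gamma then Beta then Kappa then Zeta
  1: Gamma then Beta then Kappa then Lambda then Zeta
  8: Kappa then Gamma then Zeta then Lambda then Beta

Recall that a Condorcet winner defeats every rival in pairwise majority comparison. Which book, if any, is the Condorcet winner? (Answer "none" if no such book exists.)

none

Pairwise majorities:
Kappa–Lambda: Kappa 9–8.
Kappa vs Zeta: Kappa preferred on 2+1+8 = 11 ballots; Kappa wins 11–6.
Kappa vs Gamma: 3+8 = 11 for Kappa, 6 for Gamma — Kappa by 11–6.
Kappa vs Beta: 8 for Kappa, 9 for Beta — Beta by 9–8.
Lambda vs Zeta: Zeta wins 11–6.
Lambda vs Gamma: Lambda preferred on 3+2 = 5 ballots; Gamma wins 12–5.
Lambda–Beta: Lambda 13–4.
Zeta vs Gamma: Zeta preferred on 3 ballots; Gamma wins 14–3.
Zeta–Beta: Zeta 14–3.
Gamma vs Beta: Gamma preferred on 3+2+1+8 = 14 ballots; Gamma wins 14–3.
Each book drops at least one matchup (Kappa loses to Beta; Lambda loses to Kappa; Zeta loses to Kappa; Gamma loses to Kappa; Beta loses to Lambda); the cycle Kappa > Lambda > Beta > Kappa rules out a Condorcet winner.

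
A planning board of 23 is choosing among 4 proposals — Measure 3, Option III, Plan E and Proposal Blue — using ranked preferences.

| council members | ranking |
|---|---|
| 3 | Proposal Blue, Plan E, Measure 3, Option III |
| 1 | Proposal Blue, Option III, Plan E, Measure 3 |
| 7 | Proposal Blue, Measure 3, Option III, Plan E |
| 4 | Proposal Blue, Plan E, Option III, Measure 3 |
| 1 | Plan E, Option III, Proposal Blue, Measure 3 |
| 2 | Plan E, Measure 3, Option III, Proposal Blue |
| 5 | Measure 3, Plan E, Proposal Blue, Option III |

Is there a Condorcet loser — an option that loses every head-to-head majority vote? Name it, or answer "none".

Head-to-head results (23 council members):
Measure 3 vs Option III: Measure 3 wins 17–6.
Measure 3 vs Plan E: Measure 3 wins 12–11.
Measure 3 vs Proposal Blue: 7 to 16, Proposal Blue.
Option III–Plan E: Plan E 15–8.
Option III vs Proposal Blue: 1+2 = 3 for Option III, 20 for Proposal Blue — Proposal Blue by 20–3.
Plan E vs Proposal Blue: 1+2+5 = 8 for Plan E, 15 for Proposal Blue — Proposal Blue by 15–8.
Option III is beaten in every head-to-head and is the Condorcet loser.

Option III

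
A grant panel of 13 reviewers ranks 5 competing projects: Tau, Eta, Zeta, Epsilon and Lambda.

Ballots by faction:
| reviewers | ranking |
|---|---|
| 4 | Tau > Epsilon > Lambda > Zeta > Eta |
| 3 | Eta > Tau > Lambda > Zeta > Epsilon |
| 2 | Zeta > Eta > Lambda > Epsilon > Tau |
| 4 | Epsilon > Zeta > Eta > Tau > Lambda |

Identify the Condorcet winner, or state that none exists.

Pairwise majorities:
Tau–Eta: Eta 9–4.
Tau vs Zeta: Tau wins 7–6.
Tau vs Epsilon: Tau wins 7–6.
Tau vs Lambda: Tau, 11–2.
Eta vs Zeta: Zeta, 10–3.
Eta vs Epsilon: Epsilon wins 8–5.
Eta vs Lambda: Eta wins 9–4.
Zeta vs Epsilon: Epsilon wins 8–5.
Zeta vs Lambda: Lambda, 7–6.
Epsilon vs Lambda: Epsilon wins 8–5.
Each project drops at least one matchup (Tau loses to Eta; Eta loses to Zeta; Zeta loses to Tau; Epsilon loses to Tau; Lambda loses to Tau); the cycle Tau > Zeta > Eta > Tau rules out a Condorcet winner.

none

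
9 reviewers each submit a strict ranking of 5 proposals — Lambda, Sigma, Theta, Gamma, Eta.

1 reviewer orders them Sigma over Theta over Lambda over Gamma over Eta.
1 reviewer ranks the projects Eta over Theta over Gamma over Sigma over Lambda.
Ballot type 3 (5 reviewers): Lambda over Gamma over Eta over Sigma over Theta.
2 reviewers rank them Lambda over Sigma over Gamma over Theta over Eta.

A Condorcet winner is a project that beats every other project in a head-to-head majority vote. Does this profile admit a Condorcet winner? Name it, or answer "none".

Head-to-head results (9 reviewers):
Lambda–Sigma: Lambda 7–2.
Lambda vs Theta: Lambda wins 7–2.
Lambda vs Gamma: Lambda, 8–1.
Lambda–Eta: Lambda 8–1.
Sigma vs Theta: Sigma wins 8–1.
Sigma vs Gamma: Gamma, 6–3.
Sigma vs Eta: Eta wins 6–3.
Theta vs Gamma: Gamma wins 7–2.
Theta vs Eta: Eta wins 6–3.
Gamma vs Eta: Gamma, 8–1.
Lambda defeats every rival head-to-head and is the Condorcet winner.

Lambda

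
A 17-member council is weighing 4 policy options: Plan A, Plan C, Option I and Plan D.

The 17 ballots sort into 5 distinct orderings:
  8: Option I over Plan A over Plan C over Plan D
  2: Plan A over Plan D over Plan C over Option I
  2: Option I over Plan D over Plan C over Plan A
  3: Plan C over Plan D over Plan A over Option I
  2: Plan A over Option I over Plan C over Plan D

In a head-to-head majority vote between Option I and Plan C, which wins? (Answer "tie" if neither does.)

Ballots ranking Option I above Plan C: 8 + 2 + 2 = 12.
Ballots ranking Plan C above Option I: 17 − 12 = 5.
Option I wins the head-to-head 12–5.

Option I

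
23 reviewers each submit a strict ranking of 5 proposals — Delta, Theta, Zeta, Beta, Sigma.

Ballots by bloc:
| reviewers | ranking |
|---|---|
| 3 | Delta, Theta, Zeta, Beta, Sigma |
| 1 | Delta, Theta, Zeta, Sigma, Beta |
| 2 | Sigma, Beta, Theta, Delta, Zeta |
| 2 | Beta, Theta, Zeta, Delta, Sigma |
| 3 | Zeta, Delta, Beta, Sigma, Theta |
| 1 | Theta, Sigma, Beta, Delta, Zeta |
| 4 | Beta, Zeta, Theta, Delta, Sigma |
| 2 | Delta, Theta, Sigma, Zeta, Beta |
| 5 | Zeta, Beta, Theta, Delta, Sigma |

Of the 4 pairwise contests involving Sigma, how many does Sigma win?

Sigma against each rival (23 reviewers):
Sigma vs Delta: Sigma is ranked higher on 2+1 = 3 ballots, Delta on 20. Delta wins 20–3.
Sigma vs Theta: Sigma is ranked higher on 2+3 = 5 ballots, Theta on 18. Theta wins 18–5.
Sigma vs Zeta: 5 to 18, Zeta.
Sigma vs Beta: Beta wins 17–6.
Sigma beats no one; loses to Delta, Theta, Zeta, Beta — 0 pairwise wins.

0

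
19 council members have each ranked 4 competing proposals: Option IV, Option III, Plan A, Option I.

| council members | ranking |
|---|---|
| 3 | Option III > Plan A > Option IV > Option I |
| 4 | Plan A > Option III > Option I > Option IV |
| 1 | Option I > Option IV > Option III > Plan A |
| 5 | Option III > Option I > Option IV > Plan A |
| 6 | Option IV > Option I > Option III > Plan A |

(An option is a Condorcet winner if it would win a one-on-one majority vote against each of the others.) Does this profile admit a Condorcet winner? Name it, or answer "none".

Check each pair by majority over 19 ballots:
Option IV vs Option III: 1+6 = 7 for Option IV, 12 for Option III — Option III by 12–7.
Option IV vs Plan A: Option IV preferred on 1+5+6 = 12 ballots; Option IV wins 12–7.
Option IV vs Option I: Option IV preferred on 3+6 = 9 ballots; Option I wins 10–9.
Option III vs Plan A: 3+1+5+6 = 15 for Option III, 4 for Plan A — Option III by 15–4.
Option III vs Option I: 12 to 7, Option III.
Plan A vs Option I: 7 to 12, Option I.
Option III beats each of Option IV, Plan A, Option I — Option III is the Condorcet winner.

Option III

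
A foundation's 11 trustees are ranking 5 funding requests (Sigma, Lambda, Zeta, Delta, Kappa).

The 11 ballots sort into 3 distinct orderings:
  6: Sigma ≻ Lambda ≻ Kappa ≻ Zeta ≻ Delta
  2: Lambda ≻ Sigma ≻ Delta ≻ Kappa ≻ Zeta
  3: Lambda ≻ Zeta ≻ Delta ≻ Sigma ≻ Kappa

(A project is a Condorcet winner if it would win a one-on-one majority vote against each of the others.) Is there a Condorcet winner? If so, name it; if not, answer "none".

Check each pair by majority over 11 ballots:
Sigma vs Lambda: Sigma is ranked higher on 6 ballots, Lambda on 5. Sigma wins 6–5.
Sigma vs Zeta: Sigma wins 8–3.
Sigma vs Delta: Sigma is ranked higher on 6+2 = 8 ballots, Delta on 3. Sigma wins 8–3.
Sigma vs Kappa: Sigma, 11–0.
Lambda vs Zeta: 11 to 0, Lambda.
Lambda vs Delta: Lambda preferred on 6+2+3 = 11 ballots; Lambda wins 11–0.
Lambda vs Kappa: 11 to 0, Lambda.
Zeta vs Delta: Zeta preferred on 6+3 = 9 ballots; Zeta wins 9–2.
Zeta vs Kappa: Kappa, 8–3.
Delta vs Kappa: 2+3 = 5 for Delta, 6 for Kappa — Kappa by 6–5.
Only Sigma has no losses; Sigma is the Condorcet winner.

Sigma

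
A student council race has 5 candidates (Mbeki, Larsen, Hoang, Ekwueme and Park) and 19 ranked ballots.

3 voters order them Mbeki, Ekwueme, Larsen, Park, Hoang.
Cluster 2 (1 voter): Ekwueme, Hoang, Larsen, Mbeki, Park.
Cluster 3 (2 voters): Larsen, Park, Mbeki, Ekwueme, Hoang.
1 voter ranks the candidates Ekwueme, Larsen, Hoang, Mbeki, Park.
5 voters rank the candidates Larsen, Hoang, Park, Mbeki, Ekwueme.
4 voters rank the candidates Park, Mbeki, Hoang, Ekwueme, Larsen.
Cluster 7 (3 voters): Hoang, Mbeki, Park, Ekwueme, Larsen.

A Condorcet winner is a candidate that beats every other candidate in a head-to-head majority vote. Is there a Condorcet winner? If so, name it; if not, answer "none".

Head-to-head results (19 voters):
Mbeki vs Larsen: Mbeki wins 10–9.
Mbeki vs Hoang: Hoang wins 10–9.
Mbeki–Ekwueme: Mbeki 17–2.
Mbeki–Park: Park 11–8.
Larsen vs Hoang: Larsen wins 11–8.
Larsen–Ekwueme: Ekwueme 12–7.
Larsen vs Park: Larsen wins 12–7.
Hoang vs Ekwueme: Hoang, 12–7.
Hoang vs Park: Hoang preferred on 1+1+5+3 = 10 ballots; Hoang wins 10–9.
Ekwueme vs Park: 5 to 14, Park.
No candidate is unbeaten: Mbeki loses to Hoang; Larsen loses to Mbeki; Hoang loses to Larsen; Ekwueme loses to Mbeki; Park loses to Larsen. In particular Mbeki → Larsen → Hoang → Mbeki is a majority cycle — no Condorcet winner exists.

none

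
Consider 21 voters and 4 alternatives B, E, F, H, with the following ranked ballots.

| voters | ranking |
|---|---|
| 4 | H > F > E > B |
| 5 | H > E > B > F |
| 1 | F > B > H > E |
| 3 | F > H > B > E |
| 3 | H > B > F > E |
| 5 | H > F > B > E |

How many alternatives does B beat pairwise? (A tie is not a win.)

B against each rival (21 voters):
B vs E: B, 12–9.
B vs F: 8 to 13, F.
B vs H: B preferred on 1 ballot; H wins 20–1.
B beats E; loses to F, H — 1 pairwise win.

1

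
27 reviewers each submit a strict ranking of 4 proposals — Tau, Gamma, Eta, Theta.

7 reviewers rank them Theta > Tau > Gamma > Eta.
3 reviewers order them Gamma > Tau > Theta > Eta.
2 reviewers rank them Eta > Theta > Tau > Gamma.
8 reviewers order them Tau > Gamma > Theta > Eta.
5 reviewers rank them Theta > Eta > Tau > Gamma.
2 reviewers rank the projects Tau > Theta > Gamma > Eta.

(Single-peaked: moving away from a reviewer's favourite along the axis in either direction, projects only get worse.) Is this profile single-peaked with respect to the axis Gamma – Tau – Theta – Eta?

Axis positions: Gamma=1, Tau=2, Theta=3, Eta=4.
Group 1 (peak Theta at position 3): ranking walks positions 3-2-1-4, expanding outward from the peak — single-peaked.
Group 2 (peak Gamma at position 1): ranking walks positions 1-2-3-4, expanding outward from the peak — single-peaked.
Group 3 (peak Eta at position 4): ranking walks positions 4-3-2-1, expanding outward from the peak — single-peaked.
Group 4 (peak Tau at position 2): ranking walks positions 2-1-3-4, expanding outward from the peak — single-peaked.
Group 5 (peak Theta at position 3): ranking walks positions 3-4-2-1, expanding outward from the peak — single-peaked.
Group 6 (peak Tau at position 2): ranking walks positions 2-3-1-4, expanding outward from the peak — single-peaked.
Every ranking is single-peaked on this axis.

yes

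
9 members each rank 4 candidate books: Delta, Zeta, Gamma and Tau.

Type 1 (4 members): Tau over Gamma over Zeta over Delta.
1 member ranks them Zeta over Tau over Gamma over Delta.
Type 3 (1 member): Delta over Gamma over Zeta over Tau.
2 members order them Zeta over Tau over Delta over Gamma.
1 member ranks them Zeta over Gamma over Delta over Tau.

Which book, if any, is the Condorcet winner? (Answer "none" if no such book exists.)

none

Head-to-head results (9 members):
Delta vs Zeta: Delta is ranked higher on 1 ballot, Zeta on 8. Zeta wins 8–1.
Delta vs Gamma: Delta is ranked higher on 1+2 = 3 ballots, Gamma on 6. Gamma wins 6–3.
Delta vs Tau: Delta is ranked higher on 1+1 = 2 ballots, Tau on 7. Tau wins 7–2.
Zeta vs Gamma: 1+2+1 = 4 for Zeta, 5 for Gamma — Gamma by 5–4.
Zeta vs Tau: Zeta preferred on 1+1+2+1 = 5 ballots; Zeta wins 5–4.
Gamma vs Tau: Gamma is ranked higher on 1+1 = 2 ballots, Tau on 7. Tau wins 7–2.
No book is unbeaten: Delta loses to Zeta; Zeta loses to Gamma; Gamma loses to Tau; Tau loses to Zeta. In particular Zeta → Tau → Gamma → Zeta is a majority cycle — no Condorcet winner exists.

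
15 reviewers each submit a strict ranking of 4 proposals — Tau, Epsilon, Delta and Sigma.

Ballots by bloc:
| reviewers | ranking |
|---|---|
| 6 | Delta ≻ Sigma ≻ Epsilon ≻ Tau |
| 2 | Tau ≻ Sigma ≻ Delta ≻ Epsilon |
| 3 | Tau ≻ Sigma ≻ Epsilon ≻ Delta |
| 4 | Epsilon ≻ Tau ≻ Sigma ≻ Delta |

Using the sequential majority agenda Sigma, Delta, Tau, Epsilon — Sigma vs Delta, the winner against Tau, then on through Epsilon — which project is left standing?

Epsilon

Round 1: Sigma vs Delta — 9–6, Sigma advances.
Round 2: Sigma vs Tau — 6–9, Tau advances.
Round 3: Tau vs Epsilon — 5–10, Epsilon advances.
The agenda winner is Epsilon.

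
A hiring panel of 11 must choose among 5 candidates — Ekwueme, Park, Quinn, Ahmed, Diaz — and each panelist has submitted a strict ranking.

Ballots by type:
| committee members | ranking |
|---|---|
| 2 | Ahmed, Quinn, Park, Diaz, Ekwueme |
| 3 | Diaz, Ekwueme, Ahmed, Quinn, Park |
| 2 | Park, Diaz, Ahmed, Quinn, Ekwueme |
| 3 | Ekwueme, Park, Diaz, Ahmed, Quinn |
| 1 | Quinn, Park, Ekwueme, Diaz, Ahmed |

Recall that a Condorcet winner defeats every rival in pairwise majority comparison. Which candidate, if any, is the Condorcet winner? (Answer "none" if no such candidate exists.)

Head-to-head results (11 committee members):
Ekwueme–Park: Ekwueme 6–5.
Ekwueme vs Quinn: Ekwueme, 6–5.
Ekwueme vs Ahmed: Ekwueme, 7–4.
Ekwueme–Diaz: Diaz 7–4.
Park vs Quinn: Quinn, 6–5.
Park vs Ahmed: Park preferred on 2+3+1 = 6 ballots; Park wins 6–5.
Park vs Diaz: Park preferred on 2+2+3+1 = 8 ballots; Park wins 8–3.
Quinn vs Ahmed: 1 for Quinn, 10 for Ahmed — Ahmed by 10–1.
Quinn vs Diaz: 3 to 8, Diaz.
Ahmed vs Diaz: Diaz wins 9–2.
Every candidate loses at least once (Ekwueme loses to Diaz; Park loses to Ekwueme; Quinn loses to Ekwueme; Ahmed loses to Ekwueme; Diaz loses to Park). The majority relation contains the cycle Ekwueme beats Park beats Diaz beats Ekwueme, so there is no Condorcet winner.

none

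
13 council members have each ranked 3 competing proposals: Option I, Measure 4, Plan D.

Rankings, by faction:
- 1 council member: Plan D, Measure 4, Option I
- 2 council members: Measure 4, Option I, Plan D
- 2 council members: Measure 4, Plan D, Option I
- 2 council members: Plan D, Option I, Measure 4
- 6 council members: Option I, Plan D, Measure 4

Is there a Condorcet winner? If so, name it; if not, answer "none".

Option I

Pairwise majorities:
Option I–Measure 4: Option I 8–5.
Option I vs Plan D: Option I wins 8–5.
Measure 4–Plan D: Plan D 9–4.
Option I wins every pairwise contest, so Option I is the Condorcet winner.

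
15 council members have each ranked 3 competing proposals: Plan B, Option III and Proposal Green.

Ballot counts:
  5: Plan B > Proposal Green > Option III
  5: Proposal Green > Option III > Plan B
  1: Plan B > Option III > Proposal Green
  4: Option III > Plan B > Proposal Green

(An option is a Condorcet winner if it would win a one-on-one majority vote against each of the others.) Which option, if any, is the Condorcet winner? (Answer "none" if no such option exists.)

Head-to-head results (15 council members):
Plan B vs Option III: Option III wins 9–6.
Plan B vs Proposal Green: Plan B wins 10–5.
Option III vs Proposal Green: Proposal Green, 10–5.
No option is unbeaten: Plan B loses to Option III; Option III loses to Proposal Green; Proposal Green loses to Plan B. In particular Plan B beats Proposal Green beats Option III beats Plan B is a majority cycle — no Condorcet winner exists.

none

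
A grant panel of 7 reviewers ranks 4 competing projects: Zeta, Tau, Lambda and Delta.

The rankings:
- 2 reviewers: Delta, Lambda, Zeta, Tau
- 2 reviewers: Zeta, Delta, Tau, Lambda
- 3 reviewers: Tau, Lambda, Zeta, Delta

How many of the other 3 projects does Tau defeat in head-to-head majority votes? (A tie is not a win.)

Tau against each rival (7 reviewers):
Tau vs Zeta: Tau preferred on 3 ballots; Zeta wins 4–3.
Tau vs Lambda: Tau, 5–2.
Tau vs Delta: Tau preferred on 3 ballots; Delta wins 4–3.
Tau beats Lambda; loses to Zeta, Delta — 1 pairwise win.

1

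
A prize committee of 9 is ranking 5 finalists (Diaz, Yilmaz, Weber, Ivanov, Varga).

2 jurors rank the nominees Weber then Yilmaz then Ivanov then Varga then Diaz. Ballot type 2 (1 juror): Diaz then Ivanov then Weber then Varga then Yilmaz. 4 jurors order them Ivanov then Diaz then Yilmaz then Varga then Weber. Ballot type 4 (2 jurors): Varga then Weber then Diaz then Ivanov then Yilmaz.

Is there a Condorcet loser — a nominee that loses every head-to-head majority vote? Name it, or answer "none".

Head-to-head results (9 jurors):
Diaz vs Yilmaz: Diaz is ranked higher on 1+4+2 = 7 ballots, Yilmaz on 2. Diaz wins 7–2.
Diaz vs Weber: Diaz is ranked higher on 1+4 = 5 ballots, Weber on 4. Diaz wins 5–4.
Diaz vs Ivanov: 1+2 = 3 for Diaz, 6 for Ivanov — Ivanov by 6–3.
Diaz vs Varga: Diaz, 5–4.
Yilmaz vs Weber: 4 for Yilmaz, 5 for Weber — Weber by 5–4.
Yilmaz vs Ivanov: Yilmaz preferred on 2 ballots; Ivanov wins 7–2.
Yilmaz vs Varga: Yilmaz wins 6–3.
Weber vs Ivanov: Weber is ranked higher on 2+2 = 4 ballots, Ivanov on 5. Ivanov wins 5–4.
Weber–Varga: Varga 6–3.
Ivanov–Varga: Ivanov 7–2.
No nominee is winless: Diaz beats Yilmaz; Yilmaz beats Varga; Weber beats Yilmaz; Ivanov beats Diaz; Varga beats Weber. There is no Condorcet loser.

none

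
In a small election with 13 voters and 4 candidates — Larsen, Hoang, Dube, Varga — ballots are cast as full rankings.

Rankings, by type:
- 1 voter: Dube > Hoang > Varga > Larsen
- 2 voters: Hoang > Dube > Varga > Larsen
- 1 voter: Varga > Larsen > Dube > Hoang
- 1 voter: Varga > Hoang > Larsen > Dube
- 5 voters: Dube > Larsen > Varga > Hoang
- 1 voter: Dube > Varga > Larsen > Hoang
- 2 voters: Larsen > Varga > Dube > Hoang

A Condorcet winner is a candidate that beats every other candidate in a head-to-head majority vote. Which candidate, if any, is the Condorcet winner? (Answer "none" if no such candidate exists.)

Check each pair by majority over 13 ballots:
Larsen vs Hoang: Larsen, 9–4.
Larsen vs Dube: 4 to 9, Dube.
Larsen–Varga: Larsen 7–6.
Hoang vs Dube: 2+1 = 3 for Hoang, 10 for Dube — Dube by 10–3.
Hoang vs Varga: Hoang preferred on 1+2 = 3 ballots; Varga wins 10–3.
Dube–Varga: Dube 9–4.
Dube beats each of Larsen, Hoang, Varga — Dube is the Condorcet winner.

Dube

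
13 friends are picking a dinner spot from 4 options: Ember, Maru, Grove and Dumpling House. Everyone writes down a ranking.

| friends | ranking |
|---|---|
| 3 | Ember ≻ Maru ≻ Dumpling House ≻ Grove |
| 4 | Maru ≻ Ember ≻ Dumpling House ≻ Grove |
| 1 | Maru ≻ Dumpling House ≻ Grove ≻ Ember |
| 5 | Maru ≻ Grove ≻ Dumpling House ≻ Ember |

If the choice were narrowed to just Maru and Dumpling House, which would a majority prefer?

Ballots ranking Maru above Dumpling House: 3 + 4 + 1 + 5 = 13.
Ballots ranking Dumpling House above Maru: 13 − 13 = 0.
Maru wins the head-to-head 13–0.

Maru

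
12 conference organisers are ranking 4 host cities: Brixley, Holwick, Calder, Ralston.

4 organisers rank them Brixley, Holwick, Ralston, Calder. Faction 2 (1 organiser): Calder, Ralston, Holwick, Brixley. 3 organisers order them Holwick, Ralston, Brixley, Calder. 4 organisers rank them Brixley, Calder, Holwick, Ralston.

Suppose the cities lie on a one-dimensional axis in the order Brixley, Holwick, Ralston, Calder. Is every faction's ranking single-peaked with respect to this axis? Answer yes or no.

no

Axis positions: Brixley=1, Holwick=2, Ralston=3, Calder=4.
Faction 1 (peak Brixley at position 1): ranking walks positions 1-2-3-4, expanding outward from the peak — single-peaked.
Faction 2 (peak Calder at position 4): ranking walks positions 4-3-2-1, expanding outward from the peak — single-peaked.
Faction 3 (peak Holwick at position 2): ranking walks positions 2-3-1-4, expanding outward from the peak — single-peaked.
Faction 4: ranking walks positions 1-4-2-3; Calder is ranked above Holwick even though Holwick lies between Calder and the peak Brixley on the axis — preferences dip and rise again. Not single-peaked.
Faction 4 violates single-peakedness, so the profile is not single-peaked on this axis.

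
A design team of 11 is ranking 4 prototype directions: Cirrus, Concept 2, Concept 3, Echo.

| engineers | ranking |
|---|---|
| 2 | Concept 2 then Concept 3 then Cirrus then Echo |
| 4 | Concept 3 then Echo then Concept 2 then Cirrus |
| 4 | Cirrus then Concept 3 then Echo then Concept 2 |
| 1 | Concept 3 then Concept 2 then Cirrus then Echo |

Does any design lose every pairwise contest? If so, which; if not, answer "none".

none

Head-to-head results (11 engineers):
Cirrus vs Concept 2: 4 for Cirrus, 7 for Concept 2 — Concept 2 by 7–4.
Cirrus vs Concept 3: Concept 3 wins 7–4.
Cirrus vs Echo: Cirrus, 7–4.
Concept 2 vs Concept 3: 2 to 9, Concept 3.
Concept 2 vs Echo: Echo, 8–3.
Concept 3 vs Echo: Concept 3, 11–0.
Every design wins at least one matchup (Cirrus beats Echo; Concept 2 beats Cirrus; Concept 3 beats Cirrus; Echo beats Concept 2), so there is no Condorcet loser.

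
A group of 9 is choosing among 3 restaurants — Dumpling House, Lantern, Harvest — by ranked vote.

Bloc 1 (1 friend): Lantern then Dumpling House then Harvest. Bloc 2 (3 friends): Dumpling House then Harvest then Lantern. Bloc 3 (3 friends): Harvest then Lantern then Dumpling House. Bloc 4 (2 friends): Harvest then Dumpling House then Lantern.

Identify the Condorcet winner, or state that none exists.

Harvest

Check each pair by majority over 9 ballots:
Dumpling House vs Lantern: 3+2 = 5 for Dumpling House, 4 for Lantern — Dumpling House by 5–4.
Dumpling House vs Harvest: Dumpling House preferred on 1+3 = 4 ballots; Harvest wins 5–4.
Lantern vs Harvest: 1 for Lantern, 8 for Harvest — Harvest by 8–1.
Harvest beats each of Dumpling House, Lantern — Harvest is the Condorcet winner.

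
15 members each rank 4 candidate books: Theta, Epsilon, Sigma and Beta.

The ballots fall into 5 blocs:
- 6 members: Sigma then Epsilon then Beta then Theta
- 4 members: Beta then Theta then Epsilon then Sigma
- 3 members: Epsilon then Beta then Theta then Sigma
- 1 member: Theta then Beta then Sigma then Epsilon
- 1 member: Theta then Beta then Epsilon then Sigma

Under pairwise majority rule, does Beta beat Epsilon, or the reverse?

Epsilon

Ballots ranking Beta above Epsilon: 4 + 1 + 1 = 6.
Ballots ranking Epsilon above Beta: 15 − 6 = 9.
Epsilon wins the head-to-head 9–6.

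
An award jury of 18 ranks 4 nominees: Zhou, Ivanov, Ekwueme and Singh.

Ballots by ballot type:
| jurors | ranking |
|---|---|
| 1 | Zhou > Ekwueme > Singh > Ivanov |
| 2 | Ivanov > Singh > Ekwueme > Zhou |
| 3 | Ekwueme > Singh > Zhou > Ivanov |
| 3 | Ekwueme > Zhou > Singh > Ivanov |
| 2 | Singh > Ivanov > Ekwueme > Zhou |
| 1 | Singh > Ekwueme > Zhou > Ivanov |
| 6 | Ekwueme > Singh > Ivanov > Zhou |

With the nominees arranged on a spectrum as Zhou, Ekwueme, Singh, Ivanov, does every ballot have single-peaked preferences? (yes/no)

yes

Axis positions: Zhou=1, Ekwueme=2, Singh=3, Ivanov=4.
Ballot type 1 (peak Zhou at position 1): ranking walks positions 1-2-3-4, expanding outward from the peak — single-peaked.
Ballot type 2 (peak Ivanov at position 4): ranking walks positions 4-3-2-1, expanding outward from the peak — single-peaked.
Ballot type 3 (peak Ekwueme at position 2): ranking walks positions 2-3-1-4, expanding outward from the peak — single-peaked.
Ballot type 4 (peak Ekwueme at position 2): ranking walks positions 2-1-3-4, expanding outward from the peak — single-peaked.
Ballot type 5 (peak Singh at position 3): ranking walks positions 3-4-2-1, expanding outward from the peak — single-peaked.
Ballot type 6 (peak Singh at position 3): ranking walks positions 3-2-1-4, expanding outward from the peak — single-peaked.
Ballot type 7 (peak Ekwueme at position 2): ranking walks positions 2-3-4-1, expanding outward from the peak — single-peaked.
Every ranking is single-peaked on this axis.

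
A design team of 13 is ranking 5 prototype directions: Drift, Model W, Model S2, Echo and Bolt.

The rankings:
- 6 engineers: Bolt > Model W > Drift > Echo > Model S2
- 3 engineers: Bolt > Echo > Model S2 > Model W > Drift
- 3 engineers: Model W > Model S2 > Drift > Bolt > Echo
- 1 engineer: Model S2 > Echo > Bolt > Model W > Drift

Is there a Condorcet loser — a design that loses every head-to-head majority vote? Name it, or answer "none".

none

Pairwise majorities:
Drift vs Model W: 0 for Drift, 13 for Model W — Model W by 13–0.
Drift vs Model S2: Model S2, 7–6.
Drift vs Echo: 6+3 = 9 for Drift, 4 for Echo — Drift by 9–4.
Drift–Bolt: Bolt 10–3.
Model W vs Model S2: Model W is ranked higher on 6+3 = 9 ballots, Model S2 on 4. Model W wins 9–4.
Model W vs Echo: Model W, 9–4.
Model W vs Bolt: Bolt wins 10–3.
Model S2 vs Echo: Echo wins 9–4.
Model S2 vs Bolt: Bolt wins 9–4.
Echo vs Bolt: Echo preferred on 1 ballot; Bolt wins 12–1.
Each design has at least one pairwise win (Drift beats Echo; Model W beats Drift; Model S2 beats Drift; Echo beats Model S2; Bolt beats Drift) — no Condorcet loser.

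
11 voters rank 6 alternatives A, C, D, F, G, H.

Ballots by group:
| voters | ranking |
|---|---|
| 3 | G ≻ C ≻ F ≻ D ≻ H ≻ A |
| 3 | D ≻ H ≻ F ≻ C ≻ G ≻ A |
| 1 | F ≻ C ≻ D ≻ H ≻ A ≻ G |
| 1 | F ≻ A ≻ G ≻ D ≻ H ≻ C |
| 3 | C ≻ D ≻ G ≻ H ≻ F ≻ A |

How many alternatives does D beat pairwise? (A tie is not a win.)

D against each rival (11 voters):
D vs A: D preferred on 3+3+1+3 = 10 ballots; D wins 10–1.
D vs C: C, 7–4.
D vs F: D wins 6–5.
D–G: D 7–4.
D vs H: D is ranked higher on 3+3+1+1+3 = 11 ballots, H on 0. D wins 11–0.
D beats A, F, G, H; loses to C — 4 pairwise wins.

4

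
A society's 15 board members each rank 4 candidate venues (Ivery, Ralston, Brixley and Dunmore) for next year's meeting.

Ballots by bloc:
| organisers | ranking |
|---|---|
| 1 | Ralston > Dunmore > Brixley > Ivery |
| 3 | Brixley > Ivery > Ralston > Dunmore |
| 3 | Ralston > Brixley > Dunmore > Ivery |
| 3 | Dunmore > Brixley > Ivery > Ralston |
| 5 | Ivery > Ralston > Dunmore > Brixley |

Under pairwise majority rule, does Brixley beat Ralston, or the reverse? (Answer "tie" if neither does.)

Ballots ranking Brixley above Ralston: 3 + 3 = 6.
Ballots ranking Ralston above Brixley: 15 − 6 = 9.
Ralston wins the head-to-head 9–6.

Ralston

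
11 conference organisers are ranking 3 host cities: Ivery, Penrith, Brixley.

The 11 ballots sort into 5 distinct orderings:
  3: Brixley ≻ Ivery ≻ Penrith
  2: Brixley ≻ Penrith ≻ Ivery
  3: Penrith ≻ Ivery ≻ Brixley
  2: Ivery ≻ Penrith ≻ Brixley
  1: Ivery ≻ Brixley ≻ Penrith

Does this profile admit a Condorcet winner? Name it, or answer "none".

Check each pair by majority over 11 ballots:
Ivery vs Penrith: Ivery wins 6–5.
Ivery vs Brixley: Ivery, 6–5.
Penrith vs Brixley: Brixley wins 6–5.
Only Ivery has no losses; Ivery is the Condorcet winner.

Ivery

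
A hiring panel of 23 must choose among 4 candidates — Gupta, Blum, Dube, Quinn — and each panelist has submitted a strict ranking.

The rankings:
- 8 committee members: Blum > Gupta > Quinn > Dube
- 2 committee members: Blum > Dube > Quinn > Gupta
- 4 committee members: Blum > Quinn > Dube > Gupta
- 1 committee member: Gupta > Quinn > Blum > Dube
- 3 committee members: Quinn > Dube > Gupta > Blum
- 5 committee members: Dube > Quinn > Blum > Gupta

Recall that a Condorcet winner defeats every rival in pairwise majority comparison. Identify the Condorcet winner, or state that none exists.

Pairwise majorities:
Gupta vs Blum: Blum wins 19–4.
Gupta vs Dube: Dube wins 14–9.
Gupta–Quinn: Quinn 14–9.
Blum vs Dube: Blum, 15–8.
Blum vs Quinn: Blum, 14–9.
Dube vs Quinn: Quinn, 16–7.
Blum defeats every rival head-to-head and is the Condorcet winner.

Blum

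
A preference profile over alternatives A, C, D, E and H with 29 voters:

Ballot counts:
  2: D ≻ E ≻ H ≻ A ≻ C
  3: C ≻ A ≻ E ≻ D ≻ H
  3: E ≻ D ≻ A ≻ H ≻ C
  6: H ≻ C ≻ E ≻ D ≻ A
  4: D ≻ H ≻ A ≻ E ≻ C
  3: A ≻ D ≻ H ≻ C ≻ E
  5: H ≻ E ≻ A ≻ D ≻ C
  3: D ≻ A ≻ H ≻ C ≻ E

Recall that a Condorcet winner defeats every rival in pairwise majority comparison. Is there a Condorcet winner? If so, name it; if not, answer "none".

Pairwise majorities:
A vs C: A wins 20–9.
A vs D: D, 18–11.
A vs E: 13 to 16, E.
A vs H: H, 17–12.
C vs D: C is ranked higher on 3+6 = 9 ballots, D on 20. D wins 20–9.
C vs E: C wins 15–14.
C vs H: C is ranked higher on 3 ballots, H on 26. H wins 26–3.
D vs E: E, 17–12.
D vs H: 2+3+3+4+3+3 = 18 for D, 11 for H — D by 18–11.
E vs H: 8 to 21, H.
Each alternative drops at least one matchup (A loses to D; C loses to A; D loses to E; E loses to C; H loses to D); the cycle A beats C beats E beats A rules out a Condorcet winner.

none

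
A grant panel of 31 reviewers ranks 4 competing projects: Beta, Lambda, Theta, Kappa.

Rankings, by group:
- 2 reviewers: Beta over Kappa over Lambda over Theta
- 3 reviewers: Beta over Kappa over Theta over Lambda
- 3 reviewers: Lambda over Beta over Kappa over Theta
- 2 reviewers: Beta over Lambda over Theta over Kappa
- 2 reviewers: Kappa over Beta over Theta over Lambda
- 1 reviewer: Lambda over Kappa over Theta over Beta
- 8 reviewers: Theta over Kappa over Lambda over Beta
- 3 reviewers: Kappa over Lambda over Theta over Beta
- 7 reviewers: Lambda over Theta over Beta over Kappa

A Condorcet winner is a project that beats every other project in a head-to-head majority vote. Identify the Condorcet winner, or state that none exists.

none

Check each pair by majority over 31 ballots:
Beta vs Lambda: 9 to 22, Lambda.
Beta vs Theta: 12 to 19, Theta.
Beta vs Kappa: Beta is ranked higher on 2+3+3+2+7 = 17 ballots, Kappa on 14. Beta wins 17–14.
Lambda vs Theta: 2+3+2+1+3+7 = 18 for Lambda, 13 for Theta — Lambda by 18–13.
Lambda vs Kappa: 13 to 18, Kappa.
Theta vs Kappa: 17 to 14, Theta.
Each project drops at least one matchup (Beta loses to Lambda; Lambda loses to Kappa; Theta loses to Lambda; Kappa loses to Beta); the cycle Beta → Kappa → Lambda → Beta rules out a Condorcet winner.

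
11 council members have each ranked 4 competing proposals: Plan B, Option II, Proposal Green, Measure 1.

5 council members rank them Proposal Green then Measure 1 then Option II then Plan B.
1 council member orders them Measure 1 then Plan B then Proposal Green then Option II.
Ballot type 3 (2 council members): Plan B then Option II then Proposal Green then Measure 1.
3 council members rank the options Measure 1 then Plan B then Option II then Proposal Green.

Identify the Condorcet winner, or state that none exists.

none

Pairwise majorities:
Plan B vs Option II: Plan B preferred on 1+2+3 = 6 ballots; Plan B wins 6–5.
Plan B vs Proposal Green: Plan B preferred on 1+2+3 = 6 ballots; Plan B wins 6–5.
Plan B vs Measure 1: Plan B is ranked higher on 2 ballots, Measure 1 on 9. Measure 1 wins 9–2.
Option II vs Proposal Green: Option II preferred on 2+3 = 5 ballots; Proposal Green wins 6–5.
Option II vs Measure 1: Option II is ranked higher on 2 ballots, Measure 1 on 9. Measure 1 wins 9–2.
Proposal Green vs Measure 1: Proposal Green preferred on 5+2 = 7 ballots; Proposal Green wins 7–4.
Each option drops at least one matchup (Plan B loses to Measure 1; Option II loses to Plan B; Proposal Green loses to Plan B; Measure 1 loses to Proposal Green); the cycle Plan B beats Proposal Green beats Measure 1 beats Plan B rules out a Condorcet winner.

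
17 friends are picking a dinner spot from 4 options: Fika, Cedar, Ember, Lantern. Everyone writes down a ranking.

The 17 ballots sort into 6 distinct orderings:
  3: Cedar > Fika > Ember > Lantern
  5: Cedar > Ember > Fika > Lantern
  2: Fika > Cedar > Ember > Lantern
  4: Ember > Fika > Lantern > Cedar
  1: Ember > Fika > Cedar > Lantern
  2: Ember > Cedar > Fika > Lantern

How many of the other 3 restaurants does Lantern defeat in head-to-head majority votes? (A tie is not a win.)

Lantern against each rival (17 friends):
Lantern vs Fika: Fika wins 17–0.
Lantern vs Cedar: Cedar wins 13–4.
Lantern vs Ember: Lantern preferred on 0 ballots; Ember wins 17–0.
Lantern beats no one; loses to Fika, Cedar, Ember — 0 pairwise wins.

0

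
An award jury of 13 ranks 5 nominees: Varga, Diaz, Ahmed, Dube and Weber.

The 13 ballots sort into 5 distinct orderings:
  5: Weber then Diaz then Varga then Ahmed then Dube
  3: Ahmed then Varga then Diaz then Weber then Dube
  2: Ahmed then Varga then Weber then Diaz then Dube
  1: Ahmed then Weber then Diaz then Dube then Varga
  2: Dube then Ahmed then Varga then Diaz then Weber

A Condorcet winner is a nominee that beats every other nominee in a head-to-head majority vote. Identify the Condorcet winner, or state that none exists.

Ahmed

Head-to-head results (13 jurors):
Varga vs Diaz: 3+2+2 = 7 for Varga, 6 for Diaz — Varga by 7–6.
Varga vs Ahmed: 5 for Varga, 8 for Ahmed — Ahmed by 8–5.
Varga vs Dube: 5+3+2 = 10 for Varga, 3 for Dube — Varga by 10–3.
Varga vs Weber: 3+2+2 = 7 for Varga, 6 for Weber — Varga by 7–6.
Diaz vs Ahmed: Diaz preferred on 5 ballots; Ahmed wins 8–5.
Diaz vs Dube: Diaz is ranked higher on 5+3+2+1 = 11 ballots, Dube on 2. Diaz wins 11–2.
Diaz vs Weber: 5 to 8, Weber.
Ahmed vs Dube: Ahmed preferred on 5+3+2+1 = 11 ballots; Ahmed wins 11–2.
Ahmed vs Weber: 3+2+1+2 = 8 for Ahmed, 5 for Weber — Ahmed by 8–5.
Dube vs Weber: 2 to 11, Weber.
Ahmed defeats every rival head-to-head and is the Condorcet winner.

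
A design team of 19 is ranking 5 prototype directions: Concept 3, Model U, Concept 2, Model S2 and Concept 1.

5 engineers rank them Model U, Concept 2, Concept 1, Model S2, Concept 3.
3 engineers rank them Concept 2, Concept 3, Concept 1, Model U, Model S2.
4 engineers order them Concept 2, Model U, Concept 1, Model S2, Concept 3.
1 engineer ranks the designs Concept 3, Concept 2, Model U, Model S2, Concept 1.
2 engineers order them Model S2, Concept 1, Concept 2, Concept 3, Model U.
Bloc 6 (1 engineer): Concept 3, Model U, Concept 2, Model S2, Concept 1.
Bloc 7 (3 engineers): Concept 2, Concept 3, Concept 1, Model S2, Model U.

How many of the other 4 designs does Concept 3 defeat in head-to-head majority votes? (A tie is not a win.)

Concept 3 against each rival (19 engineers):
Concept 3 vs Model U: 10 to 9, Concept 3.
Concept 3 vs Concept 2: Concept 2 wins 17–2.
Concept 3–Model S2: Model S2 11–8.
Concept 3 vs Concept 1: 3+1+1+3 = 8 for Concept 3, 11 for Concept 1 — Concept 1 by 11–8.
Concept 3 beats Model U; loses to Concept 2, Model S2, Concept 1 — 1 pairwise win.

1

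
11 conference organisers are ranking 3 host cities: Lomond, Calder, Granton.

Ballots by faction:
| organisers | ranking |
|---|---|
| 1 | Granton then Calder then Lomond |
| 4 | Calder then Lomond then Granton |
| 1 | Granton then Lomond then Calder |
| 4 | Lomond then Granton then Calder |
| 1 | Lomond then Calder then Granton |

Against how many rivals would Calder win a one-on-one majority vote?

0

Calder against each rival (11 organisers):
Calder vs Lomond: Lomond, 6–5.
Calder vs Granton: Granton, 6–5.
Calder beats no one; loses to Lomond, Granton — 0 pairwise wins.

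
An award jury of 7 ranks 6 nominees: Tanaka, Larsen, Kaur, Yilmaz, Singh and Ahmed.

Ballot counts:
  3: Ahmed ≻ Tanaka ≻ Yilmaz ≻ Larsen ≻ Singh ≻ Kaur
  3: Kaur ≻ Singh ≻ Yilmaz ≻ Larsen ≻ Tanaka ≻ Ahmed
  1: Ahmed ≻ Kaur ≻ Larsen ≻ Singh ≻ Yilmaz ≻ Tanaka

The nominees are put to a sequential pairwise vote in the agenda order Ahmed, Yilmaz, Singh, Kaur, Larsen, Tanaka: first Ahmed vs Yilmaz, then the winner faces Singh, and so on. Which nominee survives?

Round 1: Ahmed vs Yilmaz — 4–3, Ahmed advances.
Round 2: Ahmed vs Singh — 4–3, Ahmed advances.
Round 3: Ahmed vs Kaur — 4–3, Ahmed advances.
Round 4: Ahmed vs Larsen — 4–3, Ahmed advances.
Round 5: Ahmed vs Tanaka — 4–3, Ahmed advances.
The agenda winner is Ahmed.

Ahmed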